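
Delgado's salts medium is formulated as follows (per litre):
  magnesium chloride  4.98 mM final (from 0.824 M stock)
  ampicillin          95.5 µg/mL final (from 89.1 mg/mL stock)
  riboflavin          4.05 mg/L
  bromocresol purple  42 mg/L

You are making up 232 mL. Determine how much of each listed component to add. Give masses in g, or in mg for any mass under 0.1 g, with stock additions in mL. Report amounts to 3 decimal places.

Target volume = 232 mL = 0.232 L.
magnesium chloride: C1V1 = C2V2 → 4.98 mM × 232 mL ÷ 824 mM = 1.402 mL
ampicillin: dilute stock: 95.5 µg/mL × 232 mL ÷ 89100 µg/mL = 0.249 mL
riboflavin: 4.05 mg/L × 0.232 L = 0.940 mg
bromocresol purple: 42 mg/L × 0.232 L = 9.744 mg

magnesium chloride 1.402 mL; ampicillin 0.249 mL; riboflavin 0.940 mg; bromocresol purple 9.744 mg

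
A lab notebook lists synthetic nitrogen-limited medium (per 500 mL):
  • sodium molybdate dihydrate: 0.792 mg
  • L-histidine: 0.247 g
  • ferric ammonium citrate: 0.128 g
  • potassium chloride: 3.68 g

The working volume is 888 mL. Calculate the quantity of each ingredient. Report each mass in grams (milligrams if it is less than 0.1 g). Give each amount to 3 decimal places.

sodium molybdate dihydrate 1.407 mg; L-histidine 0.439 g; ferric ammonium citrate 0.227 g; potassium chloride 6.536 g

Ratio of target to recipe volume: 888 / 500 = 1.776.
sodium molybdate dihydrate: 0.792 mg × (888 mL / 500 mL) = 1.407 mg
L-histidine: 0.247 g × (888 mL / 500 mL) = 0.439 g
ferric ammonium citrate: 0.128 g × (888 mL / 500 mL) = 0.227 g
potassium chloride: 3.68 g × (888 mL / 500 mL) = 6.536 g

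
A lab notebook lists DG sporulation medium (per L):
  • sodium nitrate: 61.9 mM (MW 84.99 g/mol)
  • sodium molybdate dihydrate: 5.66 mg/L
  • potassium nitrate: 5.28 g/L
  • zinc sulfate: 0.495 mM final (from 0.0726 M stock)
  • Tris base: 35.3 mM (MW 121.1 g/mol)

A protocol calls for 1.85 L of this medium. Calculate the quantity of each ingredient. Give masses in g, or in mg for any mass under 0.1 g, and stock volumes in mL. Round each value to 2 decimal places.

Scale factor relative to 1 L: 1.85.
sodium nitrate: 61.9 mmol/L × 84.99 g/mol × 1.85 L ÷ 1000 = 9.73 g
sodium molybdate dihydrate: 5.66 mg/L × 1.85 L = 10.47 mg
potassium nitrate: 5.28 g/L × 1.85 L = 9.77 g
zinc sulfate: dilute stock: 0.495 mM × 1850 mL ÷ 72.6 mM = 12.61 mL
Tris base: 35.3 mmol/L × 121.1 g/mol × 1.85 L ÷ 1000 = 7.91 g

sodium nitrate 9.73 g; sodium molybdate dihydrate 10.47 mg; potassium nitrate 9.77 g; zinc sulfate 12.61 mL; Tris base 7.91 g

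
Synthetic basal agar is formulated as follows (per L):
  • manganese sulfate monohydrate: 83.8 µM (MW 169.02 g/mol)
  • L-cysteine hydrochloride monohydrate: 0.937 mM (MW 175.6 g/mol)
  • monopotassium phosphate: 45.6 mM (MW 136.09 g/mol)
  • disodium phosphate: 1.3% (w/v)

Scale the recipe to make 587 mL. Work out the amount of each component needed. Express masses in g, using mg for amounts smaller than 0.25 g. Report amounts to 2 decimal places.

Working volume: 587 mL = 0.587 L.
manganese sulfate monohydrate: 83.8 µmol/L × 169.02 g/mol × 0.587 L ÷ 1000 = 8.31 mg
L-cysteine hydrochloride monohydrate: 0.937 mmol/L × 175.6 mg/mmol × 0.587 L = 96.58 mg
monopotassium phosphate: 45.6 mmol/L × 136.09 g/mol × 0.587 L ÷ 1000 = 3.64 g
disodium phosphate: 1.3 g per 100 mL × 587 mL ÷ 100 = 7.63 g

manganese sulfate monohydrate 8.31 mg; L-cysteine hydrochloride monohydrate 96.58 mg; monopotassium phosphate 3.64 g; disodium phosphate 7.63 g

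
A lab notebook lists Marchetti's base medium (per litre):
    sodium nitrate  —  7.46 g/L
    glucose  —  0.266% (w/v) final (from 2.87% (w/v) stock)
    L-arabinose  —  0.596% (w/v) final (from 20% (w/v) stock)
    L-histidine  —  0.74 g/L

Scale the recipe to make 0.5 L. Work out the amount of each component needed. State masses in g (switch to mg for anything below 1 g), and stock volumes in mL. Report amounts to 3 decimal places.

Scale factor relative to 1 L: 0.5.
sodium nitrate: 7.46 g/L × 0.5 L = 3.730 g
glucose: V = C2·V2/C1 = 0.266% ÷ 2.87% × 500 mL = 46.341 mL
L-arabinose: dilute stock: 0.596% ÷ 20% × 500 mL = 14.900 mL
L-histidine: 0.74 g/L × 0.5 L = 0.37 g = 370.000 mg

sodium nitrate 3.730 g; glucose 46.341 mL; L-arabinose 14.900 mL; L-histidine 370.000 mg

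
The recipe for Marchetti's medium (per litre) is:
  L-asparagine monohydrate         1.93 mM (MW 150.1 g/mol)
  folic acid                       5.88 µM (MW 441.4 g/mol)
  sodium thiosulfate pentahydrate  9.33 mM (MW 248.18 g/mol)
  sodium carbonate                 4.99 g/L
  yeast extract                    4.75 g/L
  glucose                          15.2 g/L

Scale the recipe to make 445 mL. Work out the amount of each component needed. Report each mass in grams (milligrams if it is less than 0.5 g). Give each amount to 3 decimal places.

L-asparagine monohydrate 128.913 mg; folic acid 1.155 mg; sodium thiosulfate pentahydrate 1.030 g; sodium carbonate 2.221 g; yeast extract 2.114 g; glucose 6.764 g

Working volume: 445 mL = 0.445 L.
L-asparagine monohydrate: 1.93 mmol/L × 150.1 mg/mmol × 0.445 L = 128.913 mg
folic acid: 5.88 µmol/L × 441.4 g/mol × 0.445 L ÷ 1000 = 1.155 mg
sodium thiosulfate pentahydrate: 9.33 mmol/L × 248.18 g/mol × 0.445 L ÷ 1000 = 1.030 g
sodium carbonate: 4.99 g/L × 0.445 L = 2.221 g
yeast extract: 4.75 g/L × 0.445 L = 2.114 g
glucose: 15.2 g/L × 0.445 L = 6.764 g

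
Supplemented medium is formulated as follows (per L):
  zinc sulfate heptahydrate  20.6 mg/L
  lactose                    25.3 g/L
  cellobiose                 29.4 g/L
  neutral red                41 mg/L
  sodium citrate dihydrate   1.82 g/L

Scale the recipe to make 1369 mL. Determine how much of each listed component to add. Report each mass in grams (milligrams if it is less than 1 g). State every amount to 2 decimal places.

zinc sulfate heptahydrate 28.20 mg; lactose 34.64 g; cellobiose 40.25 g; neutral red 56.13 mg; sodium citrate dihydrate 2.49 g

Working volume: 1369 mL = 1.369 L.
zinc sulfate heptahydrate: 20.6 mg/L × 1.369 L = 28.20 mg
lactose: 25.3 g/L × 1.369 L = 34.64 g
cellobiose: 29.4 g/L × 1.369 L = 40.25 g
neutral red: 41 mg/L × 1.369 L = 56.13 mg
sodium citrate dihydrate: 1.82 g/L × 1.369 L = 2.49 g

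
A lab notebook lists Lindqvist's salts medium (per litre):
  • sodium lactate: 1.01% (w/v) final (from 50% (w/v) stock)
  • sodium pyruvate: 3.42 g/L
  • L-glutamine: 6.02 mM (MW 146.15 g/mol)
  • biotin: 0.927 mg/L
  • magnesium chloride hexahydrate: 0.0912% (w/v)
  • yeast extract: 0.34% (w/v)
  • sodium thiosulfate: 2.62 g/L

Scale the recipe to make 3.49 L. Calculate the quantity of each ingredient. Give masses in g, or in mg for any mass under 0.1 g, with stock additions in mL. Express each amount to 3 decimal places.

sodium lactate 70.498 mL; sodium pyruvate 11.936 g; L-glutamine 3.071 g; biotin 3.235 mg; magnesium chloride hexahydrate 3.183 g; yeast extract 11.866 g; sodium thiosulfate 9.144 g

Working volume: 3.49 L.
sodium lactate: V = C2·V2/C1 = 1.01% ÷ 50% × 3490 mL = 70.498 mL
sodium pyruvate: 3.42 g/L × 3.49 L = 11.936 g
L-glutamine: 6.02 mmol/L × 146.15 g/mol × 3.49 L ÷ 1000 = 3.071 g
biotin: 0.927 mg/L × 3.49 L = 3.235 mg
magnesium chloride hexahydrate: 0.0912 g per 100 mL × 3490 mL ÷ 100 = 3.183 g
yeast extract: 0.34 g per 100 mL × 3490 mL ÷ 100 = 11.866 g
sodium thiosulfate: 2.62 g/L × 3.49 L = 9.144 g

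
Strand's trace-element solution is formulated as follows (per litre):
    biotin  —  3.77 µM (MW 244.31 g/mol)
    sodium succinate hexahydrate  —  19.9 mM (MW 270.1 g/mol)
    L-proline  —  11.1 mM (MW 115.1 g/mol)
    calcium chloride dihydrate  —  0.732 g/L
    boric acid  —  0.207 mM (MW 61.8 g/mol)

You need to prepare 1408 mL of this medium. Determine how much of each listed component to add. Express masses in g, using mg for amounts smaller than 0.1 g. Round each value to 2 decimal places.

biotin 1.30 mg; sodium succinate hexahydrate 7.57 g; L-proline 1.80 g; calcium chloride dihydrate 1.03 g; boric acid 18.01 mg

Working volume: 1408 mL = 1.408 L.
biotin: 3.77 µmol/L × 244.31 g/mol × 1.408 L ÷ 1000 = 1.30 mg
sodium succinate hexahydrate: 19.9 mmol/L × 270.1 g/mol × 1.408 L ÷ 1000 = 7.57 g
L-proline: 11.1 mmol/L × 115.1 g/mol × 1.408 L ÷ 1000 = 1.80 g
calcium chloride dihydrate: 0.732 g/L × 1.408 L = 1.03 g
boric acid: 0.207 mmol/L × 61.8 mg/mmol × 1.408 L = 18.01 mg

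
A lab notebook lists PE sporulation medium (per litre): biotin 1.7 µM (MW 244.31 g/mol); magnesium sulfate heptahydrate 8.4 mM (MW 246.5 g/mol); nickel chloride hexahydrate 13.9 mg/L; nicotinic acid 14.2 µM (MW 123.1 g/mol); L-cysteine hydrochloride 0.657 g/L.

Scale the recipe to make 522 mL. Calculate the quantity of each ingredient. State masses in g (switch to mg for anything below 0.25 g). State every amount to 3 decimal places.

Target volume = 522 mL = 0.522 L.
biotin: 1.7 µmol/L × 244.31 g/mol × 0.522 L ÷ 1000 = 0.217 mg
magnesium sulfate heptahydrate: 8.4 mmol/L × 246.5 g/mol × 0.522 L ÷ 1000 = 1.081 g
nickel chloride hexahydrate: 13.9 mg/L × 0.522 L = 7.256 mg
nicotinic acid: 14.2 µmol/L × 123.1 g/mol × 0.522 L ÷ 1000 = 0.912 mg
L-cysteine hydrochloride: 0.657 g/L × 0.522 L = 0.343 g

biotin 0.217 mg; magnesium sulfate heptahydrate 1.081 g; nickel chloride hexahydrate 7.256 mg; nicotinic acid 0.912 mg; L-cysteine hydrochloride 0.343 g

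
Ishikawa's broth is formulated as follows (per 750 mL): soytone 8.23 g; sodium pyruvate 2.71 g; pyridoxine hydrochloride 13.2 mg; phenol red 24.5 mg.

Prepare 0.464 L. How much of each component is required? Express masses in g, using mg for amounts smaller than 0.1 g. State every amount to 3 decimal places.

soytone 5.092 g; sodium pyruvate 1.677 g; pyridoxine hydrochloride 8.166 mg; phenol red 15.157 mg

Ratio of target to recipe volume: 464 / 750 = 0.618667.
soytone: 8.23 g × (464 mL / 750 mL) = 5.092 g
sodium pyruvate: 2.71 g × (464 mL / 750 mL) = 1.677 g
pyridoxine hydrochloride: 13.2 mg × (464 mL / 750 mL) = 8.166 mg
phenol red: 24.5 mg × (464 mL / 750 mL) = 15.157 mg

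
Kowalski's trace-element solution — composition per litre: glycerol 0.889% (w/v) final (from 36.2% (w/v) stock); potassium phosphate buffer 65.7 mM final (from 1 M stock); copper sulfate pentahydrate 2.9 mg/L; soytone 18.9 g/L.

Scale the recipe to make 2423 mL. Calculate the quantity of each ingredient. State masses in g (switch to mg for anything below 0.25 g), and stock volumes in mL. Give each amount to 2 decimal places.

glycerol 59.50 mL; potassium phosphate buffer 159.19 mL; copper sulfate pentahydrate 7.03 mg; soytone 45.79 g

Working volume: 2423 mL = 2.423 L.
glycerol: dilute stock: 0.889% ÷ 36.2% × 2423 mL = 59.50 mL
potassium phosphate buffer: V = C2·V2/C1 = 65.7 mM × 2423 mL ÷ 1000 mM = 159.19 mL
copper sulfate pentahydrate: 2.9 mg/L × 2.423 L = 7.03 mg
soytone: 18.9 g/L × 2.423 L = 45.79 g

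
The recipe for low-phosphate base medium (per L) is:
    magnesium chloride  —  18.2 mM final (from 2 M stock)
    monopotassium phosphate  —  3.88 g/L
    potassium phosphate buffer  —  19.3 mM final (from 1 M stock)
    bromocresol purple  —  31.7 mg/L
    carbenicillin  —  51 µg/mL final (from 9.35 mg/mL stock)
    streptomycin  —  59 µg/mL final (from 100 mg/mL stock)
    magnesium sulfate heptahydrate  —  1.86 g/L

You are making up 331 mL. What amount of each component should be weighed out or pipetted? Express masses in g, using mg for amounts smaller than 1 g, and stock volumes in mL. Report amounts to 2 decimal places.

magnesium chloride 3.01 mL; monopotassium phosphate 1.28 g; potassium phosphate buffer 6.39 mL; bromocresol purple 10.49 mg; carbenicillin 1.81 mL; streptomycin 0.20 mL; magnesium sulfate heptahydrate 615.66 mg

Scale factor relative to 1 L: 0.331.
magnesium chloride: V = C2·V2/C1 = 18.2 mM × 331 mL ÷ 2000 mM = 3.01 mL
monopotassium phosphate: 3.88 g/L × 0.331 L = 1.28 g
potassium phosphate buffer: V = C2·V2/C1 = 19.3 mM × 331 mL ÷ 1000 mM = 6.39 mL
bromocresol purple: 31.7 mg/L × 0.331 L = 10.49 mg
carbenicillin: V = C2·V2/C1 = 51 µg/mL × 331 mL ÷ 9350 µg/mL = 1.81 mL
streptomycin: V = C2·V2/C1 = 59 µg/mL × 331 mL ÷ 100000 µg/mL = 0.20 mL
magnesium sulfate heptahydrate: 1.86 g/L × 0.331 L = 0.61566 g = 615.66 mg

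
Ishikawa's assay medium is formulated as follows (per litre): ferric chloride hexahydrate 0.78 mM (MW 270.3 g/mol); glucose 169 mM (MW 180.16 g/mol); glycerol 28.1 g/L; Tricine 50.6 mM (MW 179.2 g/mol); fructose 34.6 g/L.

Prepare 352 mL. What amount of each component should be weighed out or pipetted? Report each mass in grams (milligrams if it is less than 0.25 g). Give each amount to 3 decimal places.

Target volume = 352 mL = 0.352 L.
ferric chloride hexahydrate: 0.78 mmol/L × 270.3 mg/mmol × 0.352 L = 74.214 mg
glucose: 169 mmol/L × 180.16 g/mol × 0.352 L ÷ 1000 = 10.717 g
glycerol: 28.1 g/L × 0.352 L = 9.891 g
Tricine: 50.6 mmol/L × 179.2 g/mol × 0.352 L ÷ 1000 = 3.192 g
fructose: 34.6 g/L × 0.352 L = 12.179 g

ferric chloride hexahydrate 74.214 mg; glucose 10.717 g; glycerol 9.891 g; Tricine 3.192 g; fructose 12.179 g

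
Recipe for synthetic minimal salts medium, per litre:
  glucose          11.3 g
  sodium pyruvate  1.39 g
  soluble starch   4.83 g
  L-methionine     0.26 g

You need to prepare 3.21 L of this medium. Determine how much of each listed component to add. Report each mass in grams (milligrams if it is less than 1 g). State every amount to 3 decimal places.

Scale factor = 3210 mL / 1000 mL = 3.21.
glucose: 11.3 g × (3210 mL / 1000 mL) = 36.273 g
sodium pyruvate: 1.39 g × (3210 mL / 1000 mL) = 4.462 g
soluble starch: 4.83 g × (3210 mL / 1000 mL) = 15.504 g
L-methionine: 0.26 g × (3210 mL / 1000 mL) = 0.8346 g = 834.600 mg

glucose 36.273 g; sodium pyruvate 4.462 g; soluble starch 15.504 g; L-methionine 834.600 mg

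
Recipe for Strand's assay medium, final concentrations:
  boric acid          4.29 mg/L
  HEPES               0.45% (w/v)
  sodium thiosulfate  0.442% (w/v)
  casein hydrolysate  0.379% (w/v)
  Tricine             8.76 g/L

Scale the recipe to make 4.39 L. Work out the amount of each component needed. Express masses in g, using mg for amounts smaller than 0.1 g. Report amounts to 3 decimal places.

boric acid 18.833 mg; HEPES 19.755 g; sodium thiosulfate 19.404 g; casein hydrolysate 16.638 g; Tricine 38.456 g

Scale factor relative to 1 L: 4.39.
boric acid: 4.29 mg/L × 4.39 L = 18.833 mg
HEPES: 0.45% w/v = 4.5 g/L → 4.5 × 4.39 L = 19.755 g
sodium thiosulfate: 0.442% w/v = 4.42 g/L → 4.42 × 4.39 L = 19.404 g
casein hydrolysate: 0.379 g per 100 mL × 4390 mL ÷ 100 = 16.638 g
Tricine: 8.76 g/L × 4.39 L = 38.456 g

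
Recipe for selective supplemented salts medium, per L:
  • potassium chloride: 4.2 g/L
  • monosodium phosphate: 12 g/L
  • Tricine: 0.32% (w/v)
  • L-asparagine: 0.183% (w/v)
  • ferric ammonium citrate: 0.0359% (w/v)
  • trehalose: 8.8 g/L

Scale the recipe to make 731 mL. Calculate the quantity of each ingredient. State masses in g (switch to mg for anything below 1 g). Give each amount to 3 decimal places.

Target volume = 731 mL = 0.731 L.
potassium chloride: 4.2 g/L × 0.731 L = 3.070 g
monosodium phosphate: 12 g/L × 0.731 L = 8.772 g
Tricine: 0.32 g per 100 mL × 731 mL ÷ 100 = 2.339 g
L-asparagine: 0.183 g per 100 mL × 731 mL ÷ 100 = 1.338 g
ferric ammonium citrate: 0.0359% w/v = 0.359 g/L → 0.359 × 0.731 L = 0.262429 g = 262.429 mg
trehalose: 8.8 g/L × 0.731 L = 6.433 g

potassium chloride 3.070 g; monosodium phosphate 8.772 g; Tricine 2.339 g; L-asparagine 1.338 g; ferric ammonium citrate 262.429 mg; trehalose 6.433 g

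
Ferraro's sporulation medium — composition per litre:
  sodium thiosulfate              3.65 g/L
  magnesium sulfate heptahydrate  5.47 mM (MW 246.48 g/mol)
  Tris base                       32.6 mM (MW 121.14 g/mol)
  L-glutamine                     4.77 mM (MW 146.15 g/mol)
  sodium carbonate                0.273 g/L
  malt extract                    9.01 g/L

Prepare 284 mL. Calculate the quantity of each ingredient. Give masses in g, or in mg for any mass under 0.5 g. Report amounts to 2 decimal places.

Working volume: 284 mL = 0.284 L.
sodium thiosulfate: 3.65 g/L × 0.284 L = 1.04 g
magnesium sulfate heptahydrate: 5.47 mmol/L × 246.48 mg/mmol × 0.284 L = 382.90 mg
Tris base: 32.6 mmol/L × 121.14 g/mol × 0.284 L ÷ 1000 = 1.12 g
L-glutamine: 4.77 mmol/L × 146.15 mg/mmol × 0.284 L = 197.99 mg
sodium carbonate: 0.273 g/L × 0.284 L = 0.077532 g = 77.53 mg
malt extract: 9.01 g/L × 0.284 L = 2.56 g

sodium thiosulfate 1.04 g; magnesium sulfate heptahydrate 382.90 mg; Tris base 1.12 g; L-glutamine 197.99 mg; sodium carbonate 77.53 mg; malt extract 2.56 g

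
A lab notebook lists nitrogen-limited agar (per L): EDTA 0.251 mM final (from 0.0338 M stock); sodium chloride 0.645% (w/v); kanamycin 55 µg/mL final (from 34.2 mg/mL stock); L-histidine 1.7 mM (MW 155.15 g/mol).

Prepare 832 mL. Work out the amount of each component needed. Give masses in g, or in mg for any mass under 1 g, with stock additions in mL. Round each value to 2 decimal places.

Target volume = 832 mL = 0.832 L.
EDTA: V = C2·V2/C1 = 0.251 mM × 832 mL ÷ 33.8 mM = 6.18 mL
sodium chloride: 0.645% w/v = 6.45 g/L → 6.45 × 0.832 L = 5.37 g
kanamycin: V = C2·V2/C1 = 55 µg/mL × 832 mL ÷ 34200 µg/mL = 1.34 mL
L-histidine: 1.7 mmol/L × 155.15 mg/mmol × 0.832 L = 219.44 mg

EDTA 6.18 mL; sodium chloride 5.37 g; kanamycin 1.34 mL; L-histidine 219.44 mg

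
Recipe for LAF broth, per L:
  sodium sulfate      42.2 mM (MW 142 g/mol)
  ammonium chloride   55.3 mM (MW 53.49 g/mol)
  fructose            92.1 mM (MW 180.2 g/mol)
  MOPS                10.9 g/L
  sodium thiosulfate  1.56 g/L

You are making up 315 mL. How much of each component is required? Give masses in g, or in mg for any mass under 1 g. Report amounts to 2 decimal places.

sodium sulfate 1.89 g; ammonium chloride 931.77 mg; fructose 5.23 g; MOPS 3.43 g; sodium thiosulfate 491.40 mg

Target volume = 315 mL = 0.315 L.
sodium sulfate: 42.2 mmol/L × 142 g/mol × 0.315 L ÷ 1000 = 1.89 g
ammonium chloride: 55.3 mmol/L × 53.49 mg/mmol × 0.315 L = 931.77 mg
fructose: 92.1 mmol/L × 180.2 g/mol × 0.315 L ÷ 1000 = 5.23 g
MOPS: 10.9 g/L × 0.315 L = 3.43 g
sodium thiosulfate: 1.56 g/L × 0.315 L = 0.4914 g = 491.40 mg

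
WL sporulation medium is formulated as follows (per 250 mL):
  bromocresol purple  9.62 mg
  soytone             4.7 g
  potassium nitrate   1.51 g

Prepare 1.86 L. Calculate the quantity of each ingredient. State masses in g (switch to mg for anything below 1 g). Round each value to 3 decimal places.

Ratio of target to recipe volume: 1860 / 250 = 7.44.
bromocresol purple: 9.62 mg × (1860 mL / 250 mL) = 71.573 mg
soytone: 4.7 g × (1860 mL / 250 mL) = 34.968 g
potassium nitrate: 1.51 g × (1860 mL / 250 mL) = 11.234 g

bromocresol purple 71.573 mg; soytone 34.968 g; potassium nitrate 11.234 g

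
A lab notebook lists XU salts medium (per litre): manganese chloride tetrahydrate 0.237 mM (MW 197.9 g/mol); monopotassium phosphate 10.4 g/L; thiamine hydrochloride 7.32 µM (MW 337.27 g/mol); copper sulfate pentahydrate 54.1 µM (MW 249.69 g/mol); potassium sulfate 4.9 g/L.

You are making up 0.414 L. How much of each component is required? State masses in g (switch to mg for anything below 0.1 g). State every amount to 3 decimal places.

manganese chloride tetrahydrate 19.418 mg; monopotassium phosphate 4.306 g; thiamine hydrochloride 1.022 mg; copper sulfate pentahydrate 5.592 mg; potassium sulfate 2.029 g

Working volume: 0.414 L.
manganese chloride tetrahydrate: 0.237 mmol/L × 197.9 mg/mmol × 0.414 L = 19.418 mg
monopotassium phosphate: 10.4 g/L × 0.414 L = 4.306 g
thiamine hydrochloride: 7.32 µmol/L × 337.27 g/mol × 0.414 L ÷ 1000 = 1.022 mg
copper sulfate pentahydrate: 54.1 µmol/L × 249.69 g/mol × 0.414 L ÷ 1000 = 5.592 mg
potassium sulfate: 4.9 g/L × 0.414 L = 2.029 g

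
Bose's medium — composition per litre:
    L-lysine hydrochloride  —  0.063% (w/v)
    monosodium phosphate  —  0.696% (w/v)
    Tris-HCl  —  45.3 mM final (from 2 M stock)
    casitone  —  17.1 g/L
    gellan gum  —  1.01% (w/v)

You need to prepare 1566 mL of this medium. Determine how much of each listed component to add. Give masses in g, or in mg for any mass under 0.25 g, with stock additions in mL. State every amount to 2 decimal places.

Target volume = 1566 mL = 1.566 L.
L-lysine hydrochloride: 0.063 g per 100 mL × 1566 mL ÷ 100 = 0.99 g
monosodium phosphate: 0.696 g per 100 mL × 1566 mL ÷ 100 = 10.90 g
Tris-HCl: dilute stock: 45.3 mM × 1566 mL ÷ 2000 mM = 35.47 mL
casitone: 17.1 g/L × 1.566 L = 26.78 g
gellan gum: 1.01 g per 100 mL × 1566 mL ÷ 100 = 15.82 g

L-lysine hydrochloride 0.99 g; monosodium phosphate 10.90 g; Tris-HCl 35.47 mL; casitone 26.78 g; gellan gum 15.82 g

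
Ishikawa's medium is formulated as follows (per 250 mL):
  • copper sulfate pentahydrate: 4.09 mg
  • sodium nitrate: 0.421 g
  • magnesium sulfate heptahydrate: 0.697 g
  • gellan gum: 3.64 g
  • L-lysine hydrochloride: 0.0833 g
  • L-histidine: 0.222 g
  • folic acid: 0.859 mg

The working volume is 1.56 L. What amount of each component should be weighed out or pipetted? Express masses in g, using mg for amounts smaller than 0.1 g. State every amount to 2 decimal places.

Scale factor = 1560 mL / 250 mL = 6.24.
copper sulfate pentahydrate: 4.09 mg × (1560 mL / 250 mL) = 25.52 mg
sodium nitrate: 0.421 g × (1560 mL / 250 mL) = 2.63 g
magnesium sulfate heptahydrate: 0.697 g × (1560 mL / 250 mL) = 4.35 g
gellan gum: 3.64 g × (1560 mL / 250 mL) = 22.71 g
L-lysine hydrochloride: 0.0833 g × (1560 mL / 250 mL) = 0.52 g
L-histidine: 0.222 g × (1560 mL / 250 mL) = 1.39 g
folic acid: 0.859 mg × (1560 mL / 250 mL) = 5.36 mg

copper sulfate pentahydrate 25.52 mg; sodium nitrate 2.63 g; magnesium sulfate heptahydrate 4.35 g; gellan gum 22.71 g; L-lysine hydrochloride 0.52 g; L-histidine 1.39 g; folic acid 5.36 mg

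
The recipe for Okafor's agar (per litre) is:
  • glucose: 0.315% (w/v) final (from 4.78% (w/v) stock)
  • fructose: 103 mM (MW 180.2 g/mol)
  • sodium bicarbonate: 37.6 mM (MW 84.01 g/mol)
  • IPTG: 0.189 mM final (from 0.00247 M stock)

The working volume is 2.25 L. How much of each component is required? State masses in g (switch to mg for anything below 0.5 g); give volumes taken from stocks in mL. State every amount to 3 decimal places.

glucose 148.274 mL; fructose 41.761 g; sodium bicarbonate 7.107 g; IPTG 172.166 mL

Working volume: 2.25 L.
glucose: dilute stock: 0.315% ÷ 4.78% × 2250 mL = 148.274 mL
fructose: 103 mmol/L × 180.2 g/mol × 2.25 L ÷ 1000 = 41.761 g
sodium bicarbonate: 37.6 mmol/L × 84.01 g/mol × 2.25 L ÷ 1000 = 7.107 g
IPTG: C1V1 = C2V2 → 0.189 mM × 2250 mL ÷ 2.47 mM = 172.166 mL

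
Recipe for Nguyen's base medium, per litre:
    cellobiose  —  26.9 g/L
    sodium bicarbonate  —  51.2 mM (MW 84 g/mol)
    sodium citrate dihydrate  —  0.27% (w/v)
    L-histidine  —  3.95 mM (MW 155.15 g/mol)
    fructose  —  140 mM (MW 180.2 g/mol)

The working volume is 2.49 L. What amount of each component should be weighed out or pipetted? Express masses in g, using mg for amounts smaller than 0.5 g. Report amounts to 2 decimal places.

cellobiose 66.98 g; sodium bicarbonate 10.71 g; sodium citrate dihydrate 6.72 g; L-histidine 1.53 g; fructose 62.82 g

Working volume: 2.49 L.
cellobiose: 26.9 g/L × 2.49 L = 66.98 g
sodium bicarbonate: 51.2 mmol/L × 84 g/mol × 2.49 L ÷ 1000 = 10.71 g
sodium citrate dihydrate: 0.27 g per 100 mL × 2490 mL ÷ 100 = 6.72 g
L-histidine: 3.95 mmol/L × 155.15 g/mol × 2.49 L ÷ 1000 = 1.53 g
fructose: 140 mmol/L × 180.2 g/mol × 2.49 L ÷ 1000 = 62.82 g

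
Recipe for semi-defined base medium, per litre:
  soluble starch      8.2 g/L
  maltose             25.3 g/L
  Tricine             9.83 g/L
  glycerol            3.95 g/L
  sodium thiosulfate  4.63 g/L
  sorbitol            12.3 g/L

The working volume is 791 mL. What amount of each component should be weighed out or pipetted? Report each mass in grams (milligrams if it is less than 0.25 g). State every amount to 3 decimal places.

soluble starch 6.486 g; maltose 20.012 g; Tricine 7.776 g; glycerol 3.124 g; sodium thiosulfate 3.662 g; sorbitol 9.729 g

Target volume = 791 mL = 0.791 L.
soluble starch: 8.2 g/L × 0.791 L = 6.486 g
maltose: 25.3 g/L × 0.791 L = 20.012 g
Tricine: 9.83 g/L × 0.791 L = 7.776 g
glycerol: 3.95 g/L × 0.791 L = 3.124 g
sodium thiosulfate: 4.63 g/L × 0.791 L = 3.662 g
sorbitol: 12.3 g/L × 0.791 L = 9.729 g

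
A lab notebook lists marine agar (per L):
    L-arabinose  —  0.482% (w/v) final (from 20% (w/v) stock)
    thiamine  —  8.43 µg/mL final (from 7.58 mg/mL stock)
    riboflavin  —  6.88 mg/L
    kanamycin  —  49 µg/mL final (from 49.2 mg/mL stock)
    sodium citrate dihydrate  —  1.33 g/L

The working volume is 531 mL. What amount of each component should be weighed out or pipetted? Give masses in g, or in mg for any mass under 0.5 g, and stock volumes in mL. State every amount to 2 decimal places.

L-arabinose 12.80 mL; thiamine 0.59 mL; riboflavin 3.65 mg; kanamycin 0.53 mL; sodium citrate dihydrate 0.71 g

Working volume: 531 mL = 0.531 L.
L-arabinose: dilute stock: 0.482% ÷ 20% × 531 mL = 12.80 mL
thiamine: V = C2·V2/C1 = 8.43 µg/mL × 531 mL ÷ 7580 µg/mL = 0.59 mL
riboflavin: 6.88 mg/L × 0.531 L = 3.65 mg
kanamycin: dilute stock: 49 µg/mL × 531 mL ÷ 49200 µg/mL = 0.53 mL
sodium citrate dihydrate: 1.33 g/L × 0.531 L = 0.71 g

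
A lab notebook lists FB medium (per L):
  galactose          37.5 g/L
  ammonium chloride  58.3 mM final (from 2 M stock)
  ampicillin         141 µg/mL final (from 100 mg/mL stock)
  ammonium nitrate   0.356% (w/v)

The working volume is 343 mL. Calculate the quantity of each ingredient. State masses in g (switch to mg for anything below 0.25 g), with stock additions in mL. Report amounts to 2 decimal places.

galactose 12.86 g; ammonium chloride 10.00 mL; ampicillin 0.48 mL; ammonium nitrate 1.22 g

Target volume = 343 mL = 0.343 L.
galactose: 37.5 g/L × 0.343 L = 12.86 g
ammonium chloride: dilute stock: 58.3 mM × 343 mL ÷ 2000 mM = 10.00 mL
ampicillin: C1V1 = C2V2 → 141 µg/mL × 343 mL ÷ 100000 µg/mL = 0.48 mL
ammonium nitrate: 0.356% w/v = 3.56 g/L → 3.56 × 0.343 L = 1.22 g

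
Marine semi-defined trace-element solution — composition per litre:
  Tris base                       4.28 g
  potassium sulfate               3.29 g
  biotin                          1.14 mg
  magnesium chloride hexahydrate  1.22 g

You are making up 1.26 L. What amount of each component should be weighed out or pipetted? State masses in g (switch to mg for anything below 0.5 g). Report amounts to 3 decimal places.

Ratio of target to recipe volume: 1260 / 1000 = 1.26.
Tris base: 4.28 g × (1260 mL / 1000 mL) = 5.393 g
potassium sulfate: 3.29 g × (1260 mL / 1000 mL) = 4.145 g
biotin: 1.14 mg × (1260 mL / 1000 mL) = 1.436 mg
magnesium chloride hexahydrate: 1.22 g × (1260 mL / 1000 mL) = 1.537 g

Tris base 5.393 g; potassium sulfate 4.145 g; biotin 1.436 mg; magnesium chloride hexahydrate 1.537 g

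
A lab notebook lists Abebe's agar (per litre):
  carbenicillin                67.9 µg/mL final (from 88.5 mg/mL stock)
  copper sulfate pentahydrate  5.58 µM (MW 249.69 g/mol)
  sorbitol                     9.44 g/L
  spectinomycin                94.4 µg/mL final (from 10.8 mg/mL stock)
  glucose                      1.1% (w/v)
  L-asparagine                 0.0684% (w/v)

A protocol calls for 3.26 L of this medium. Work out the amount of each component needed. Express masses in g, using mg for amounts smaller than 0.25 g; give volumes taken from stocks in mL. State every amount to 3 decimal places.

carbenicillin 2.501 mL; copper sulfate pentahydrate 4.542 mg; sorbitol 30.774 g; spectinomycin 28.495 mL; glucose 35.860 g; L-asparagine 2.230 g

Scale factor relative to 1 L: 3.26.
carbenicillin: V = C2·V2/C1 = 67.9 µg/mL × 3260 mL ÷ 88500 µg/mL = 2.501 mL
copper sulfate pentahydrate: 5.58 µmol/L × 249.69 g/mol × 3.26 L ÷ 1000 = 4.542 mg
sorbitol: 9.44 g/L × 3.26 L = 30.774 g
spectinomycin: dilute stock: 94.4 µg/mL × 3260 mL ÷ 10800 µg/mL = 28.495 mL
glucose: 1.1 g per 100 mL × 3260 mL ÷ 100 = 35.860 g
L-asparagine: 0.0684 g per 100 mL × 3260 mL ÷ 100 = 2.230 g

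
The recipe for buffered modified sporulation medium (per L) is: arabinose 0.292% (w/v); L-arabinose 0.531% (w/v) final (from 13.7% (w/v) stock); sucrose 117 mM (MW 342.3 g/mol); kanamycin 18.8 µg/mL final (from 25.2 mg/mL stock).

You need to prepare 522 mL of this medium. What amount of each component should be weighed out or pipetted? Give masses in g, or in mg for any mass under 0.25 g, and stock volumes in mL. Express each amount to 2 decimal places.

Scale factor relative to 1 L: 0.522.
arabinose: 0.292 g per 100 mL × 522 mL ÷ 100 = 1.52 g
L-arabinose: dilute stock: 0.531% ÷ 13.7% × 522 mL = 20.23 mL
sucrose: 117 mmol/L × 342.3 g/mol × 0.522 L ÷ 1000 = 20.91 g
kanamycin: V = C2·V2/C1 = 18.8 µg/mL × 522 mL ÷ 25200 µg/mL = 0.39 mL

arabinose 1.52 g; L-arabinose 20.23 mL; sucrose 20.91 g; kanamycin 0.39 mL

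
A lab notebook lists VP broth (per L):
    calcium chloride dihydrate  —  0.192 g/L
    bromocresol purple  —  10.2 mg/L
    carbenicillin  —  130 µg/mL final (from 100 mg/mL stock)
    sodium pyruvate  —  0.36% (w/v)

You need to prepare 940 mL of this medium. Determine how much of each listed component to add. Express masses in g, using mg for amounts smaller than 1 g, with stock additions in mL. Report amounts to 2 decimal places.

Scale factor relative to 1 L: 0.94.
calcium chloride dihydrate: 0.192 g/L × 0.94 L = 0.18048 g = 180.48 mg
bromocresol purple: 10.2 mg/L × 0.94 L = 9.59 mg
carbenicillin: dilute stock: 130 µg/mL × 940 mL ÷ 100000 µg/mL = 1.22 mL
sodium pyruvate: 0.36 g per 100 mL × 940 mL ÷ 100 = 3.38 g

calcium chloride dihydrate 180.48 mg; bromocresol purple 9.59 mg; carbenicillin 1.22 mL; sodium pyruvate 3.38 g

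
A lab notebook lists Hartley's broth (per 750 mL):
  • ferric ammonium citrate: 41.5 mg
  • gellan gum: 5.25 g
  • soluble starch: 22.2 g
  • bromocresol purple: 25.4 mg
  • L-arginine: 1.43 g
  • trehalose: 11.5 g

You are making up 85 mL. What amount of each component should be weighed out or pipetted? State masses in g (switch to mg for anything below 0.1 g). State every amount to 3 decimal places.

Scale factor = 85 mL / 750 mL = 0.113333.
ferric ammonium citrate: 41.5 mg × (85 mL / 750 mL) = 4.703 mg
gellan gum: 5.25 g × (85 mL / 750 mL) = 0.595 g
soluble starch: 22.2 g × (85 mL / 750 mL) = 2.516 g
bromocresol purple: 25.4 mg × (85 mL / 750 mL) = 2.879 mg
L-arginine: 1.43 g × (85 mL / 750 mL) = 0.162 g
trehalose: 11.5 g × (85 mL / 750 mL) = 1.303 g

ferric ammonium citrate 4.703 mg; gellan gum 0.595 g; soluble starch 2.516 g; bromocresol purple 2.879 mg; L-arginine 0.162 g; trehalose 1.303 g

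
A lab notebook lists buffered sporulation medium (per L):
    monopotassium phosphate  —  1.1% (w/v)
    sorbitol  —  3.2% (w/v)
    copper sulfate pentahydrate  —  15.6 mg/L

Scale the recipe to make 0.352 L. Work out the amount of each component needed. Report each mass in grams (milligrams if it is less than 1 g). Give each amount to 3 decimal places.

Working volume: 0.352 L.
monopotassium phosphate: 1.1% w/v = 11 g/L → 11 × 0.352 L = 3.872 g
sorbitol: 3.2% w/v = 32 g/L → 32 × 0.352 L = 11.264 g
copper sulfate pentahydrate: 15.6 mg/L × 0.352 L = 5.491 mg

monopotassium phosphate 3.872 g; sorbitol 11.264 g; copper sulfate pentahydrate 5.491 mg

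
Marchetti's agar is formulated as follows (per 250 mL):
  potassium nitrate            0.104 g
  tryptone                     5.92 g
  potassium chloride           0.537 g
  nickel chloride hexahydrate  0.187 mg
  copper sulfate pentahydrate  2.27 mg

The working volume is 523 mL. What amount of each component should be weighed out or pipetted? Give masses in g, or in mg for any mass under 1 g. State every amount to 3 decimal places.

potassium nitrate 217.568 mg; tryptone 12.385 g; potassium chloride 1.123 g; nickel chloride hexahydrate 0.391 mg; copper sulfate pentahydrate 4.749 mg

Ratio of target to recipe volume: 523 / 250 = 2.092.
potassium nitrate: 0.104 g × (523 mL / 250 mL) = 0.217568 g = 217.568 mg
tryptone: 5.92 g × (523 mL / 250 mL) = 12.385 g
potassium chloride: 0.537 g × (523 mL / 250 mL) = 1.123 g
nickel chloride hexahydrate: 0.187 mg × (523 mL / 250 mL) = 0.391 mg
copper sulfate pentahydrate: 2.27 mg × (523 mL / 250 mL) = 4.749 mg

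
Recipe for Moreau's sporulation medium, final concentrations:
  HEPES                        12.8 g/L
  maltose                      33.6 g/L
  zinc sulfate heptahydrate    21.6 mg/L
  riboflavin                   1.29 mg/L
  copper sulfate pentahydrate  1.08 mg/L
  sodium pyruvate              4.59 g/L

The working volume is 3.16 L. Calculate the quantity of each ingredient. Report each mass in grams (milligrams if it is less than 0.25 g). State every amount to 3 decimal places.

HEPES 40.448 g; maltose 106.176 g; zinc sulfate heptahydrate 68.256 mg; riboflavin 4.076 mg; copper sulfate pentahydrate 3.413 mg; sodium pyruvate 14.504 g

Scale factor relative to 1 L: 3.16.
HEPES: 12.8 g/L × 3.16 L = 40.448 g
maltose: 33.6 g/L × 3.16 L = 106.176 g
zinc sulfate heptahydrate: 21.6 mg/L × 3.16 L = 68.256 mg
riboflavin: 1.29 mg/L × 3.16 L = 4.076 mg
copper sulfate pentahydrate: 1.08 mg/L × 3.16 L = 3.413 mg
sodium pyruvate: 4.59 g/L × 3.16 L = 14.504 g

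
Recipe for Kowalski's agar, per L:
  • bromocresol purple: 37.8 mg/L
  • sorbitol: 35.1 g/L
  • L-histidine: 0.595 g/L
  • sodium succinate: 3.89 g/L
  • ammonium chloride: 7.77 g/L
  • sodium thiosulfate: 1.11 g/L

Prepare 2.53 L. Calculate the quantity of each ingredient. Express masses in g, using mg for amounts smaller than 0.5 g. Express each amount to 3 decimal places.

bromocresol purple 95.634 mg; sorbitol 88.803 g; L-histidine 1.505 g; sodium succinate 9.842 g; ammonium chloride 19.658 g; sodium thiosulfate 2.808 g

Scale factor relative to 1 L: 2.53.
bromocresol purple: 37.8 mg/L × 2.53 L = 95.634 mg
sorbitol: 35.1 g/L × 2.53 L = 88.803 g
L-histidine: 0.595 g/L × 2.53 L = 1.505 g
sodium succinate: 3.89 g/L × 2.53 L = 9.842 g
ammonium chloride: 7.77 g/L × 2.53 L = 19.658 g
sodium thiosulfate: 1.11 g/L × 2.53 L = 2.808 g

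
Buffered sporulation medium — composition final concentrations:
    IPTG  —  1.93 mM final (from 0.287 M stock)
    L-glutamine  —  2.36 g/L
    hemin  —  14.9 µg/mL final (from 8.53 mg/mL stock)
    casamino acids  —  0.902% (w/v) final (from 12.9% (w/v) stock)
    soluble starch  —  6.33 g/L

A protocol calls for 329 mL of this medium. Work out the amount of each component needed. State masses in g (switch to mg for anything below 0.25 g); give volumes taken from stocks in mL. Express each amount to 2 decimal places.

Working volume: 329 mL = 0.329 L.
IPTG: dilute stock: 1.93 mM × 329 mL ÷ 287 mM = 2.21 mL
L-glutamine: 2.36 g/L × 0.329 L = 0.78 g
hemin: C1V1 = C2V2 → 14.9 µg/mL × 329 mL ÷ 8530 µg/mL = 0.57 mL
casamino acids: C1V1 = C2V2 → 0.902% ÷ 12.9% × 329 mL = 23.00 mL
soluble starch: 6.33 g/L × 0.329 L = 2.08 g

IPTG 2.21 mL; L-glutamine 0.78 g; hemin 0.57 mL; casamino acids 23.00 mL; soluble starch 2.08 g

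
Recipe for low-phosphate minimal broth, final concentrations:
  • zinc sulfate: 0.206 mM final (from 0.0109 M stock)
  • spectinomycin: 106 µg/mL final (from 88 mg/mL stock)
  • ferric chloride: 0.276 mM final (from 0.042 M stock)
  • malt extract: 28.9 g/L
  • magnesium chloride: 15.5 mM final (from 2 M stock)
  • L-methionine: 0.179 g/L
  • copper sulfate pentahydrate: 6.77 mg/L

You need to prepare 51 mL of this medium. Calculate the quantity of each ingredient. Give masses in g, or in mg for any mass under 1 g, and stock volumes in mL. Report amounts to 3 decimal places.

Working volume: 51 mL = 0.051 L.
zinc sulfate: dilute stock: 0.206 mM × 51 mL ÷ 10.9 mM = 0.964 mL
spectinomycin: dilute stock: 106 µg/mL × 51 mL ÷ 88000 µg/mL = 0.061 mL
ferric chloride: V = C2·V2/C1 = 0.276 mM × 51 mL ÷ 42 mM = 0.335 mL
malt extract: 28.9 g/L × 0.051 L = 1.474 g
magnesium chloride: dilute stock: 15.5 mM × 51 mL ÷ 2000 mM = 0.395 mL
L-methionine: 0.179 g/L × 0.051 L = 0.009129 g = 9.129 mg
copper sulfate pentahydrate: 6.77 mg/L × 0.051 L = 0.345 mg

zinc sulfate 0.964 mL; spectinomycin 0.061 mL; ferric chloride 0.335 mL; malt extract 1.474 g; magnesium chloride 0.395 mL; L-methionine 9.129 mg; copper sulfate pentahydrate 0.345 mg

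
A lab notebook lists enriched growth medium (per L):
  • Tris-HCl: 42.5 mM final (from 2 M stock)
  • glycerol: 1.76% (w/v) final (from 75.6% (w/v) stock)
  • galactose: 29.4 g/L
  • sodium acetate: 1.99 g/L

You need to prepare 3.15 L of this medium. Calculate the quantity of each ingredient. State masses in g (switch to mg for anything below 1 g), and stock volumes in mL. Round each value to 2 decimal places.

Working volume: 3.15 L.
Tris-HCl: dilute stock: 42.5 mM × 3150 mL ÷ 2000 mM = 66.94 mL
glycerol: dilute stock: 1.76% ÷ 75.6% × 3150 mL = 73.33 mL
galactose: 29.4 g/L × 3.15 L = 92.61 g
sodium acetate: 1.99 g/L × 3.15 L = 6.27 g

Tris-HCl 66.94 mL; glycerol 73.33 mL; galactose 92.61 g; sodium acetate 6.27 g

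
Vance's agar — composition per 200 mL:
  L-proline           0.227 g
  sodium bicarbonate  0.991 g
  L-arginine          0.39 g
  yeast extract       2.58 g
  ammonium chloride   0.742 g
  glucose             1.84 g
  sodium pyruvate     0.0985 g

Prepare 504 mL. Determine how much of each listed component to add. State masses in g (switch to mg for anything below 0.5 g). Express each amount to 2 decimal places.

L-proline 0.57 g; sodium bicarbonate 2.50 g; L-arginine 0.98 g; yeast extract 6.50 g; ammonium chloride 1.87 g; glucose 4.64 g; sodium pyruvate 248.22 mg

Ratio of target to recipe volume: 504 / 200 = 2.52.
L-proline: 0.227 g × (504 mL / 200 mL) = 0.57 g
sodium bicarbonate: 0.991 g × (504 mL / 200 mL) = 2.50 g
L-arginine: 0.39 g × (504 mL / 200 mL) = 0.98 g
yeast extract: 2.58 g × (504 mL / 200 mL) = 6.50 g
ammonium chloride: 0.742 g × (504 mL / 200 mL) = 1.87 g
glucose: 1.84 g × (504 mL / 200 mL) = 4.64 g
sodium pyruvate: 0.0985 g × (504 mL / 200 mL) = 0.24822 g = 248.22 mg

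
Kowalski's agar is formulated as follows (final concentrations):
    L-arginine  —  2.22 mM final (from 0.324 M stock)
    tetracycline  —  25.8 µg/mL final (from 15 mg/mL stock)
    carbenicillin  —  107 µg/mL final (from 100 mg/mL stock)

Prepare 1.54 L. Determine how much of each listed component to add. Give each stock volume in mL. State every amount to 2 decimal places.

Working volume: 1.54 L.
L-arginine: C1V1 = C2V2 → 2.22 mM × 1540 mL ÷ 324 mM = 10.55 mL
tetracycline: V = C2·V2/C1 = 25.8 µg/mL × 1540 mL ÷ 15000 µg/mL = 2.65 mL
carbenicillin: C1V1 = C2V2 → 107 µg/mL × 1540 mL ÷ 100000 µg/mL = 1.65 mL

L-arginine 10.55 mL; tetracycline 2.65 mL; carbenicillin 1.65 mL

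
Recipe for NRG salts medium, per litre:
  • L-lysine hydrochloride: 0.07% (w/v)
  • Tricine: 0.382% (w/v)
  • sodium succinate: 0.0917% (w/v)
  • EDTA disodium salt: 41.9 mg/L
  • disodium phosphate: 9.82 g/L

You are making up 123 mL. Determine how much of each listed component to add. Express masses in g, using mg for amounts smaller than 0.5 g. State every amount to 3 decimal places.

Scale factor relative to 1 L: 0.123.
L-lysine hydrochloride: 0.07 g per 100 mL × 123 mL ÷ 100 = 0.0861 g = 86.100 mg
Tricine: 0.382% w/v = 3.82 g/L → 3.82 × 0.123 L = 0.46986 g = 469.860 mg
sodium succinate: 0.0917 g per 100 mL × 123 mL ÷ 100 = 0.112791 g = 112.791 mg
EDTA disodium salt: 41.9 mg/L × 0.123 L = 5.154 mg
disodium phosphate: 9.82 g/L × 0.123 L = 1.208 g

L-lysine hydrochloride 86.100 mg; Tricine 469.860 mg; sodium succinate 112.791 mg; EDTA disodium salt 5.154 mg; disodium phosphate 1.208 g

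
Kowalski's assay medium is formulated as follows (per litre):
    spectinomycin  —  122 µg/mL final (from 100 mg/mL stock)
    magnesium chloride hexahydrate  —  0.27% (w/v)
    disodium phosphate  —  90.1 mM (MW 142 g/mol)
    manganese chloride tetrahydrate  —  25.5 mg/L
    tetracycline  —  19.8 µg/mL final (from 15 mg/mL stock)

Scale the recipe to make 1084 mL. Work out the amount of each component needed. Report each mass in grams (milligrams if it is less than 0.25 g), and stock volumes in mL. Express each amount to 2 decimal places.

spectinomycin 1.32 mL; magnesium chloride hexahydrate 2.93 g; disodium phosphate 13.87 g; manganese chloride tetrahydrate 27.64 mg; tetracycline 1.43 mL

Working volume: 1084 mL = 1.084 L.
spectinomycin: V = C2·V2/C1 = 122 µg/mL × 1084 mL ÷ 100000 µg/mL = 1.32 mL
magnesium chloride hexahydrate: 0.27 g per 100 mL × 1084 mL ÷ 100 = 2.93 g
disodium phosphate: 90.1 mmol/L × 142 g/mol × 1.084 L ÷ 1000 = 13.87 g
manganese chloride tetrahydrate: 25.5 mg/L × 1.084 L = 27.64 mg
tetracycline: V = C2·V2/C1 = 19.8 µg/mL × 1084 mL ÷ 15000 µg/mL = 1.43 mL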